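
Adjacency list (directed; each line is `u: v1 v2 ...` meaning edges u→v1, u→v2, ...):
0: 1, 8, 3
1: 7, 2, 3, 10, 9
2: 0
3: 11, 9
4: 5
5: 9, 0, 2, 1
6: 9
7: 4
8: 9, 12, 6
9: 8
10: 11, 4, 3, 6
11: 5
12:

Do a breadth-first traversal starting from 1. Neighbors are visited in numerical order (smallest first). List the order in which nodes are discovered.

1, 2, 3, 7, 9, 10, 0, 11, 4, 8, 6, 5, 12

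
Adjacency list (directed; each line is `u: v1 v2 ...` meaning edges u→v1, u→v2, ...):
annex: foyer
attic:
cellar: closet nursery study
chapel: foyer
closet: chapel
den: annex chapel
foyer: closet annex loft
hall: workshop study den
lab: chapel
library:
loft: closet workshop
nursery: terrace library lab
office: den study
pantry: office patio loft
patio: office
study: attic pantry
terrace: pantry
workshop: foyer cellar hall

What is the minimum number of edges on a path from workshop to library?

Level 0: workshop
Level 1: cellar, foyer, hall
Level 2: annex, closet, den, loft, nursery, study
Level 3: attic, chapel, lab, library, pantry, terrace
Level 4: office, patio
library first appears at level 3.

3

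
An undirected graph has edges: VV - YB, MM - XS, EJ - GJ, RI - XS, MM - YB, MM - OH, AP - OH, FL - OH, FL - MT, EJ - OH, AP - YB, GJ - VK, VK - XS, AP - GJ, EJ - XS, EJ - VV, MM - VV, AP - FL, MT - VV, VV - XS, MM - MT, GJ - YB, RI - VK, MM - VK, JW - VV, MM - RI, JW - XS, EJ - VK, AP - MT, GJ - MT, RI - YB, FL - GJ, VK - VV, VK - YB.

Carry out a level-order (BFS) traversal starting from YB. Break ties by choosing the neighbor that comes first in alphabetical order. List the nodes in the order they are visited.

YB → AP → GJ → MM → RI → VK → VV → FL → MT → OH → EJ → XS → JW

Visit YB; enqueue AP, GJ, MM, RI, VK, VV → queue [AP, GJ, MM, RI, VK, VV]
Visit AP; enqueue FL, MT, OH → queue [GJ, MM, RI, VK, VV, FL, MT, OH]
Visit GJ; enqueue EJ → queue [MM, RI, VK, VV, FL, MT, OH, EJ]
Visit MM; enqueue XS → queue [RI, VK, VV, FL, MT, OH, EJ, XS]
Visit RI → queue [VK, VV, FL, MT, OH, EJ, XS]
Visit VK → queue [VV, FL, MT, OH, EJ, XS]
Visit VV; enqueue JW → queue [FL, MT, OH, EJ, XS, JW]
Visit FL → queue [MT, OH, EJ, XS, JW]
Visit MT → queue [OH, EJ, XS, JW]
Visit OH → queue [EJ, XS, JW]
Visit EJ → queue [XS, JW]
Visit XS → queue [JW]
Visit JW → queue []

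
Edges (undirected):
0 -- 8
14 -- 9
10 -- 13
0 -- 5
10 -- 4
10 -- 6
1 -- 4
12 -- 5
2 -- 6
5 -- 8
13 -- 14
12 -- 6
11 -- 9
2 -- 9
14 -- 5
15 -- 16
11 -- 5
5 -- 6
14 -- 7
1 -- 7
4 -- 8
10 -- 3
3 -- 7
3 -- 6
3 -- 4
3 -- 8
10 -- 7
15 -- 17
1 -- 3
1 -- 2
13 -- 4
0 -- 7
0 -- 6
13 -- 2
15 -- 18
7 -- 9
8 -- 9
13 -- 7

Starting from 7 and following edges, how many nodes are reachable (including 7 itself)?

15

BFS from 7 visits: 7, 0, 1, 3, 9, 10, 13, 14, 5, 6, 8, 2, 4, 11, 12
Reachable nodes: 15 of 19 total.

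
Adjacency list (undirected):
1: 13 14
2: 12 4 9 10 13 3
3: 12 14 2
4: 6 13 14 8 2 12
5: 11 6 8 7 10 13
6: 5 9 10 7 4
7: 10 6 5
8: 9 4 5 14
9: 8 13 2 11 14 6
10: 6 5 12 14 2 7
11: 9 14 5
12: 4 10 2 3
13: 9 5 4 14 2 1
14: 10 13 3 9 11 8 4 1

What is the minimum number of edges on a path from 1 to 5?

2

Level 0: 1
Level 1: 13, 14
Level 2: 2, 3, 4, 5, 8, 9, 10, 11
Level 3: 6, 7, 12
5 first appears at level 2.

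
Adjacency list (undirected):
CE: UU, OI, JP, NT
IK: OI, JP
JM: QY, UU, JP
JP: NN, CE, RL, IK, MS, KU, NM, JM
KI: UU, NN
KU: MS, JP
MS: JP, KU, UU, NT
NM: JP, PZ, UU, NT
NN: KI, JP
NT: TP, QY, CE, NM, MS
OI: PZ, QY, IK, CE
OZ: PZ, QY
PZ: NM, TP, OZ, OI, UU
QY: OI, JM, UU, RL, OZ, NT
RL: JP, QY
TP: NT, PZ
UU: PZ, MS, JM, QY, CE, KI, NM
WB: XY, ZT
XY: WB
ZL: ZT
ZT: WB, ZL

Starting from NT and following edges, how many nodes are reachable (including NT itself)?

17

BFS from NT visits: NT, TP, QY, CE, NM, MS, PZ, OI, JM, UU, RL, OZ, JP, KU, IK, KI, NN
Reachable nodes: 17 of 21 total.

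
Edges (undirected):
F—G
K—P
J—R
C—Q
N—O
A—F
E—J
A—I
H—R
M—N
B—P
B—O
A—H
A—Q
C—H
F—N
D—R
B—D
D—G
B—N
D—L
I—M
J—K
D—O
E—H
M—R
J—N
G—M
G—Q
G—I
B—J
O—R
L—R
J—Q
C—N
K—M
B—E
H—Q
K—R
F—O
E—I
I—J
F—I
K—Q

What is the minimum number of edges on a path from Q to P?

Level 0: Q
Level 1: A, C, G, H, J, K
Level 2: B, D, E, F, I, M, N, P, R
Level 3: L, O
P first appears at level 2.

2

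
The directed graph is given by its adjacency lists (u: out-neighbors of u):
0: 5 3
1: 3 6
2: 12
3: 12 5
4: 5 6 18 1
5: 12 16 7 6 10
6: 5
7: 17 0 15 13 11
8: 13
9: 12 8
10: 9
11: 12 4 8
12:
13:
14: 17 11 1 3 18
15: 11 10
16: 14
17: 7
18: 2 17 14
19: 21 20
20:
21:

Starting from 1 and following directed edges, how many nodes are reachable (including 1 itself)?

BFS from 1 visits: 1, 3, 6, 5, 12, 7, 10, 16, 0, 11, 13, 15, 17, 9, 14, 4, 8, 18, 2
Reachable nodes: 19 of 22 total.

19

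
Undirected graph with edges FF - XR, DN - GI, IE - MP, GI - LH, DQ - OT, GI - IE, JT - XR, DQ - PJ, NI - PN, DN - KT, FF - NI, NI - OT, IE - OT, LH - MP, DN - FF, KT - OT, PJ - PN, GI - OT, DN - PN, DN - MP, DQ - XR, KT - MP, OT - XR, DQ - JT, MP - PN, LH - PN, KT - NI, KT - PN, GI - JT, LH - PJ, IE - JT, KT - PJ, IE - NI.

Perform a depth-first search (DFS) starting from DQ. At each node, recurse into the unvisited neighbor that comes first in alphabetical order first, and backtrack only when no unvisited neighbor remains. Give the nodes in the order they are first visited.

DQ JT GI DN FF NI IE MP KT OT XR PJ LH PN

Visit DQ
DQ → JT
JT → GI
GI → DN
DN → FF
FF → NI
NI → IE
IE → MP
MP → KT
KT → OT
OT → XR
KT → PJ
PJ → LH
LH → PN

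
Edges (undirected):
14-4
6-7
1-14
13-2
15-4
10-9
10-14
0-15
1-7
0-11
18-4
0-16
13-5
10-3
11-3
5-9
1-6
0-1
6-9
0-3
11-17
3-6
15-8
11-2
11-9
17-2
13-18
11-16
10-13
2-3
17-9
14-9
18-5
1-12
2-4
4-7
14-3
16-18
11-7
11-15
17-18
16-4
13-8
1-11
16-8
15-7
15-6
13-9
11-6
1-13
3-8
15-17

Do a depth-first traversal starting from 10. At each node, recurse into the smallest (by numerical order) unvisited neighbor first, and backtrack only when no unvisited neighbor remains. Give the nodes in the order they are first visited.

Visit 10
10 → 3
3 → 0
0 → 1
1 → 6
6 → 7
7 → 4
4 → 2
2 → 11
11 → 9
9 → 5
5 → 13
13 → 8
8 → 15
15 → 17
17 → 18
18 → 16
9 → 14
1 → 12

10 -> 3 -> 0 -> 1 -> 6 -> 7 -> 4 -> 2 -> 11 -> 9 -> 5 -> 13 -> 8 -> 15 -> 17 -> 18 -> 16 -> 14 -> 12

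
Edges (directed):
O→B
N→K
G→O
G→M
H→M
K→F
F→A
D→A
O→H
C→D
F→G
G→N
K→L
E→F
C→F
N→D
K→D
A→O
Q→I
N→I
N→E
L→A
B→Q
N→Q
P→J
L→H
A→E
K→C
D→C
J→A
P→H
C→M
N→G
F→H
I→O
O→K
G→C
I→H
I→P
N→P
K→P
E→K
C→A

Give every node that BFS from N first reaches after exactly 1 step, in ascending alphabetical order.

D, E, G, I, K, P, Q

Level 0: N
Level 1: D, E, G, I, K, P, Q
Level 2: A, C, F, H, J, L, M, O
Level 3: B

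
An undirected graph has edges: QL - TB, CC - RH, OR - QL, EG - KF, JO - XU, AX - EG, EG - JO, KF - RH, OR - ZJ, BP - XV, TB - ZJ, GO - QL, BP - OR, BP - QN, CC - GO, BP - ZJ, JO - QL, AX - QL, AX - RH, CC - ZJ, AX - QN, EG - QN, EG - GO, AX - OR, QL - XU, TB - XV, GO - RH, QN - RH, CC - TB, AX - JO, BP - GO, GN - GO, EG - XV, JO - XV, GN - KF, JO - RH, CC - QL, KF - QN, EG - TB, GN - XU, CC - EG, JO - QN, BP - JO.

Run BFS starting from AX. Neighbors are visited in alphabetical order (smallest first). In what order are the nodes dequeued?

AX EG JO OR QL QN RH CC GO KF TB XV BP XU ZJ GN

Visit AX; enqueue EG, JO, OR, QL, QN, RH → queue [EG, JO, OR, QL, QN, RH]
Visit EG; enqueue CC, GO, KF, TB, XV → queue [JO, OR, QL, QN, RH, CC, GO, KF, TB, XV]
Visit JO; enqueue BP, XU → queue [OR, QL, QN, RH, CC, GO, KF, TB, XV, BP, XU]
Visit OR; enqueue ZJ → queue [QL, QN, RH, CC, GO, KF, TB, XV, BP, XU, ZJ]
Visit QL → queue [QN, RH, CC, GO, KF, TB, XV, BP, XU, ZJ]
Visit QN → queue [RH, CC, GO, KF, TB, XV, BP, XU, ZJ]
Visit RH → queue [CC, GO, KF, TB, XV, BP, XU, ZJ]
Visit CC → queue [GO, KF, TB, XV, BP, XU, ZJ]
Visit GO; enqueue GN → queue [KF, TB, XV, BP, XU, ZJ, GN]
Visit KF → queue [TB, XV, BP, XU, ZJ, GN]
Visit TB → queue [XV, BP, XU, ZJ, GN]
Visit XV → queue [BP, XU, ZJ, GN]
Visit BP → queue [XU, ZJ, GN]
Visit XU → queue [ZJ, GN]
Visit ZJ → queue [GN]
Visit GN → queue []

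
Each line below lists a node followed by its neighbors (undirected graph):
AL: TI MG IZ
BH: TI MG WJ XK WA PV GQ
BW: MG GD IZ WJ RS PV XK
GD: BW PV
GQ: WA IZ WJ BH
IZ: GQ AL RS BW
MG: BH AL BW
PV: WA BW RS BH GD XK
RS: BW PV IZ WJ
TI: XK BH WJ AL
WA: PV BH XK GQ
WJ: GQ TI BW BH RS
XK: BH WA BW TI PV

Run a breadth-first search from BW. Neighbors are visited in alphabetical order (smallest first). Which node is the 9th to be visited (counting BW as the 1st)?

Visit BW; enqueue GD, IZ, MG, PV, RS, WJ, XK → queue [GD, IZ, MG, PV, RS, WJ, XK]
Visit GD → queue [IZ, MG, PV, RS, WJ, XK]
Visit IZ; enqueue AL, GQ → queue [MG, PV, RS, WJ, XK, AL, GQ]
Visit MG; enqueue BH → queue [PV, RS, WJ, XK, AL, GQ, BH]
Visit PV; enqueue WA → queue [RS, WJ, XK, AL, GQ, BH, WA]
Visit RS → queue [WJ, XK, AL, GQ, BH, WA]
Visit WJ; enqueue TI → queue [XK, AL, GQ, BH, WA, TI]
Visit XK → queue [AL, GQ, BH, WA, TI]
Visit AL → queue [GQ, BH, WA, TI]
Visit GQ → queue [BH, WA, TI]
Visit BH → queue [WA, TI]
Visit WA → queue [TI]
Visit TI → queue []

Visit order: BW, GD, IZ, MG, PV, RS, WJ, XK, AL, GQ, BH, WA, TI

AL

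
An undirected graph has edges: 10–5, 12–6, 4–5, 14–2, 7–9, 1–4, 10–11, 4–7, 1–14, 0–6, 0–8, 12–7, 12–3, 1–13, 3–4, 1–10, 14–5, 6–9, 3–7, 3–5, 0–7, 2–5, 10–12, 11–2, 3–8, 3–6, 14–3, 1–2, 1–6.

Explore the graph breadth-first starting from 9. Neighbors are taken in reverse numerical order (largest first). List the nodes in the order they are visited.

9, 7, 6, 12, 4, 3, 0, 1, 10, 5, 14, 8, 13, 2, 11

Visit 9; enqueue 7, 6 → queue [7, 6]
Visit 7; enqueue 12, 4, 3, 0 → queue [6, 12, 4, 3, 0]
Visit 6; enqueue 1 → queue [12, 4, 3, 0, 1]
Visit 12; enqueue 10 → queue [4, 3, 0, 1, 10]
Visit 4; enqueue 5 → queue [3, 0, 1, 10, 5]
Visit 3; enqueue 14, 8 → queue [0, 1, 10, 5, 14, 8]
Visit 0 → queue [1, 10, 5, 14, 8]
Visit 1; enqueue 13, 2 → queue [10, 5, 14, 8, 13, 2]
Visit 10; enqueue 11 → queue [5, 14, 8, 13, 2, 11]
Visit 5 → queue [14, 8, 13, 2, 11]
Visit 14 → queue [8, 13, 2, 11]
Visit 8 → queue [13, 2, 11]
Visit 13 → queue [2, 11]
Visit 2 → queue [11]
Visit 11 → queue []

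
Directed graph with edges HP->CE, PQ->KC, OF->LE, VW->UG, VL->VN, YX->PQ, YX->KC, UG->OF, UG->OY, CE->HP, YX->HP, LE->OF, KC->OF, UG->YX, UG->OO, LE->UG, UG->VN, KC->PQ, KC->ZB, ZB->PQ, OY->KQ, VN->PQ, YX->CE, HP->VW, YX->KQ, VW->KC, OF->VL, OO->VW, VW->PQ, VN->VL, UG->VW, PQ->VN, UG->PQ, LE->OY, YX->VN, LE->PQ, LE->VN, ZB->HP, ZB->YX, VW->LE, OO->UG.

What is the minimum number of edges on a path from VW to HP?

Level 0: VW
Level 1: KC, LE, PQ, UG
Level 2: OF, OO, OY, VN, YX, ZB
Level 3: CE, HP, KQ, VL
HP first appears at level 3.

3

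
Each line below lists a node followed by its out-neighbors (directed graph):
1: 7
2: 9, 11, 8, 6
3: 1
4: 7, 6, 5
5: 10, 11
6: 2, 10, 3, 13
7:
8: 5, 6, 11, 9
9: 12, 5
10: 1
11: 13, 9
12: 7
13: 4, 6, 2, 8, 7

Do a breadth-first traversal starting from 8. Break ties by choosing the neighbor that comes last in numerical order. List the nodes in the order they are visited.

8 → 11 → 9 → 6 → 5 → 13 → 12 → 10 → 3 → 2 → 7 → 4 → 1

Visit 8; enqueue 11, 9, 6, 5 → queue [11, 9, 6, 5]
Visit 11; enqueue 13 → queue [9, 6, 5, 13]
Visit 9; enqueue 12 → queue [6, 5, 13, 12]
Visit 6; enqueue 10, 3, 2 → queue [5, 13, 12, 10, 3, 2]
Visit 5 → queue [13, 12, 10, 3, 2]
Visit 13; enqueue 7, 4 → queue [12, 10, 3, 2, 7, 4]
Visit 12 → queue [10, 3, 2, 7, 4]
Visit 10; enqueue 1 → queue [3, 2, 7, 4, 1]
Visit 3 → queue [2, 7, 4, 1]
Visit 2 → queue [7, 4, 1]
Visit 7 → queue [4, 1]
Visit 4 → queue [1]
Visit 1 → queue []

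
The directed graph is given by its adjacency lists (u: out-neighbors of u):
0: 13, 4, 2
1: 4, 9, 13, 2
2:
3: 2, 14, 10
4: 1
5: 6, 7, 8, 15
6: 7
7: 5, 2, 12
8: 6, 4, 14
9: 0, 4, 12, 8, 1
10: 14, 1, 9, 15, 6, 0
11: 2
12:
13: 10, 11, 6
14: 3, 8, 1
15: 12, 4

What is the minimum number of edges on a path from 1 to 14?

3

Level 0: 1
Level 1: 2, 4, 9, 13
Level 2: 0, 6, 8, 10, 11, 12
Level 3: 7, 14, 15
Level 4: 3, 5
14 first appears at level 3.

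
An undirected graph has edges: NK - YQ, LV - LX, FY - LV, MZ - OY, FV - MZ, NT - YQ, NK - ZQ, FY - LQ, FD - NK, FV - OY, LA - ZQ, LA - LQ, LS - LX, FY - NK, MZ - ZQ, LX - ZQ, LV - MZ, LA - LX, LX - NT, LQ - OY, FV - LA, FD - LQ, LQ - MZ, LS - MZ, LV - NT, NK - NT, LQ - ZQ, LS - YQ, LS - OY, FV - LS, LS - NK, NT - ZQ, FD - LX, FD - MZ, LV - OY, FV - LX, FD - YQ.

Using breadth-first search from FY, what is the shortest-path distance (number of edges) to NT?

Level 0: FY
Level 1: LQ, LV, NK
Level 2: FD, LA, LS, LX, MZ, NT, OY, YQ, ZQ
Level 3: FV
NT first appears at level 2.

2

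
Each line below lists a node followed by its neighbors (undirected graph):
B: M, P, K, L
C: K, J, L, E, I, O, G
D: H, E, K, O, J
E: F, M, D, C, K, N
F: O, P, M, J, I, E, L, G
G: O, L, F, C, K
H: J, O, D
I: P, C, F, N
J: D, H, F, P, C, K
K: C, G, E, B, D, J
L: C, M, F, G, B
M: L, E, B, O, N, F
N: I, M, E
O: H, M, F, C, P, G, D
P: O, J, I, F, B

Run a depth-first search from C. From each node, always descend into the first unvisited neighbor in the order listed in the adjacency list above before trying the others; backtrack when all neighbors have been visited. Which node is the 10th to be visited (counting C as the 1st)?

Visit C
C → K
K → G
G → O
O → H
H → J
J → D
D → E
E → F
F → P
P → I
I → N
N → M
M → L
L → B

Visit order: C, K, G, O, H, J, D, E, F, P, I, N, M, L, B

P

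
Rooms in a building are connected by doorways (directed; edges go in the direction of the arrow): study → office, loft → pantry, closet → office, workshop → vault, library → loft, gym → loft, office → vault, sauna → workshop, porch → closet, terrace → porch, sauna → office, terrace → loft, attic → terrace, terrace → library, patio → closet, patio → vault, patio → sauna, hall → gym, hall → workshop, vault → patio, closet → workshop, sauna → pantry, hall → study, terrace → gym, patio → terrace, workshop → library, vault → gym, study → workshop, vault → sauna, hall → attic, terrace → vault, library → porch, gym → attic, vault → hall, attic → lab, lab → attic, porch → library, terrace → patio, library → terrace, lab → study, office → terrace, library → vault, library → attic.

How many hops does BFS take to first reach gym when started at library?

Level 0: library
Level 1: attic, loft, porch, terrace, vault
Level 2: closet, gym, hall, lab, pantry, patio, sauna
Level 3: office, study, workshop
gym first appears at level 2.

2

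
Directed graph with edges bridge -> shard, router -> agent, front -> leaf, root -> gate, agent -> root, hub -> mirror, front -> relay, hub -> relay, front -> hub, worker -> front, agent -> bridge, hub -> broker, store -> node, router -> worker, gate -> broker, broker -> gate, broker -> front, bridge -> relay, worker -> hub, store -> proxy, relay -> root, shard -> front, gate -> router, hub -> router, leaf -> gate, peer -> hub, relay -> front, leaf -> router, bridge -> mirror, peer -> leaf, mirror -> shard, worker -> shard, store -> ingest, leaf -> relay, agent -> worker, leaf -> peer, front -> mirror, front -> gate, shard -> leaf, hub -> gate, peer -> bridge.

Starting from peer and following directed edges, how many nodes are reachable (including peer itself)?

BFS from peer visits: peer, leaf, hub, bridge, router, relay, gate, mirror, broker, shard, worker, agent, root, front
Reachable nodes: 14 of 18 total.

14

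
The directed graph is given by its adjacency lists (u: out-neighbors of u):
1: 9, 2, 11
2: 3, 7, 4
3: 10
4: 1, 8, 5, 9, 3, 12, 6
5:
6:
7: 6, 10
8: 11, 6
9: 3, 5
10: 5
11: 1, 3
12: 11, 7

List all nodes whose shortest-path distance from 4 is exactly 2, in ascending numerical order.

Level 0: 4
Level 1: 1, 3, 5, 6, 8, 9, 12
Level 2: 2, 7, 10, 11

2, 7, 10, 11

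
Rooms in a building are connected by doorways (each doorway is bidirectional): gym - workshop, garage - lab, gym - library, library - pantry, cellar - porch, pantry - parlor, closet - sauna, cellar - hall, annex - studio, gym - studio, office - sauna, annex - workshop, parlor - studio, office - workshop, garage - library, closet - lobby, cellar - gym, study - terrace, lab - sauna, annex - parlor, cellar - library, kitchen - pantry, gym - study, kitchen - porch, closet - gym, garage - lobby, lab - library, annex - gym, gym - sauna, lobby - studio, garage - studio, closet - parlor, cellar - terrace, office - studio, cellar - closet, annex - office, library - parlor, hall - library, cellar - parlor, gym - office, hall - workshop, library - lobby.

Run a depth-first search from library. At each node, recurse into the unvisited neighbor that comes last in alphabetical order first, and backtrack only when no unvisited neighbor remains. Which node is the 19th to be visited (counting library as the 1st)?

pantry

Visit library
library → parlor
parlor → studio
studio → office
office → workshop
workshop → hall
hall → cellar
cellar → terrace
terrace → study
study → gym
gym → sauna
sauna → lab
lab → garage
garage → lobby
lobby → closet
gym → annex
cellar → porch
porch → kitchen
kitchen → pantry

Visit order: library, parlor, studio, office, workshop, hall, cellar, terrace, study, gym, sauna, lab, garage, lobby, closet, annex, porch, kitchen, pantry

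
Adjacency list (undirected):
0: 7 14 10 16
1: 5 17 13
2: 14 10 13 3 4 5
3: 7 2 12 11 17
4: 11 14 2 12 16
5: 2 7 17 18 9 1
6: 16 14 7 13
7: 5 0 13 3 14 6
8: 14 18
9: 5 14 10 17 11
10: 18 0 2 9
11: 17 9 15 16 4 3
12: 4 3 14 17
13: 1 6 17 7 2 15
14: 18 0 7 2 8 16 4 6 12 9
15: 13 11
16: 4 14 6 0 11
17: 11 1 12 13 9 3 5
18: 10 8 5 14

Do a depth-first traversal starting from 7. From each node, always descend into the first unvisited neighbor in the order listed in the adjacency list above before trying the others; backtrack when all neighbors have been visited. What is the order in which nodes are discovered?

Visit 7
7 → 5
5 → 2
2 → 14
14 → 18
18 → 10
10 → 0
0 → 16
16 → 4
4 → 11
11 → 17
17 → 1
1 → 13
13 → 6
13 → 15
17 → 12
12 → 3
17 → 9
18 → 8

7, 5, 2, 14, 18, 10, 0, 16, 4, 11, 17, 1, 13, 6, 15, 12, 3, 9, 8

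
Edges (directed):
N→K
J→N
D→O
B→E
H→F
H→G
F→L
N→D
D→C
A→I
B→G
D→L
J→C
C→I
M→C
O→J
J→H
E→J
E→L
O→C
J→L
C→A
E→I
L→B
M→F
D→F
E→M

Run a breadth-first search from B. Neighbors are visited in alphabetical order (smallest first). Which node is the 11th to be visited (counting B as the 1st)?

F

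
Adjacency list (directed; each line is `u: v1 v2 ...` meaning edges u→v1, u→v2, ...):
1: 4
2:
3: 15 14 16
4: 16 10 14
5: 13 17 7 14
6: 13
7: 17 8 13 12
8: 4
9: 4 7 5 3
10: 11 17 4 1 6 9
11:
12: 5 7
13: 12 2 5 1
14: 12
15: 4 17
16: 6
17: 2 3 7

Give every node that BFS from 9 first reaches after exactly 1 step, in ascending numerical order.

Level 0: 9
Level 1: 3, 4, 5, 7
Level 2: 8, 10, 12, 13, 14, 15, 16, 17
Level 3: 1, 2, 6, 11

3, 4, 5, 7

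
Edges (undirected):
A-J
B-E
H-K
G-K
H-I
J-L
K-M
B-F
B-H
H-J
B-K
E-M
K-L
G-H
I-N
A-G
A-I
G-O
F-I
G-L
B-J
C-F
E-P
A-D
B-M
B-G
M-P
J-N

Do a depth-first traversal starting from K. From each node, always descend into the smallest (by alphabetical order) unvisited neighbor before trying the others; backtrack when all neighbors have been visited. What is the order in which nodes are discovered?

Visit K
K → B
B → E
E → M
M → P
B → F
F → C
F → I
I → A
A → D
A → G
G → H
H → J
J → L
J → N
G → O

K -> B -> E -> M -> P -> F -> C -> I -> A -> D -> G -> H -> J -> L -> N -> O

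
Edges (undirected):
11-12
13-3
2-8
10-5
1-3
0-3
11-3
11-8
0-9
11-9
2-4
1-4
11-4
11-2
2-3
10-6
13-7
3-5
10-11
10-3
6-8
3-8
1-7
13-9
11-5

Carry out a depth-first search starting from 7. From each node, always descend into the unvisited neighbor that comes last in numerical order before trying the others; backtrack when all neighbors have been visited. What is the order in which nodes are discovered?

7 13 9 11 12 10 6 8 3 5 2 4 1 0

Visit 7
7 → 13
13 → 9
9 → 11
11 → 12
11 → 10
10 → 6
6 → 8
8 → 3
3 → 5
3 → 2
2 → 4
4 → 1
3 → 0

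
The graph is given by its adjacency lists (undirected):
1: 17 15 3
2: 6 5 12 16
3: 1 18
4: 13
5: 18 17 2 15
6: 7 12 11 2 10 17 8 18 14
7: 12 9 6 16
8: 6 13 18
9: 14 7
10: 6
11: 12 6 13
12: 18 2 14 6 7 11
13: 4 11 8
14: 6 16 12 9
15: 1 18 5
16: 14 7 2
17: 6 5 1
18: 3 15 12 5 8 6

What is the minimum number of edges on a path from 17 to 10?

2

Level 0: 17
Level 1: 1, 5, 6
Level 2: 2, 3, 7, 8, 10, 11, 12, 14, 15, 18
Level 3: 9, 13, 16
Level 4: 4
10 first appears at level 2.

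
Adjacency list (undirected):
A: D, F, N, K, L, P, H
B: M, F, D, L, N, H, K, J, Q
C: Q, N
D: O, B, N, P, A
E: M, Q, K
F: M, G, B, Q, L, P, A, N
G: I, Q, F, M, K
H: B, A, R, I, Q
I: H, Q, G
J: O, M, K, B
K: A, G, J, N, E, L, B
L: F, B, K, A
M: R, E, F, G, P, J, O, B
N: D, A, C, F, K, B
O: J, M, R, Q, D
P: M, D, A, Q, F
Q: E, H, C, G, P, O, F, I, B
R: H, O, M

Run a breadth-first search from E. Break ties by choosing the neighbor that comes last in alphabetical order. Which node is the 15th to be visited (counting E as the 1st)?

N

Visit E; enqueue Q, M, K → queue [Q, M, K]
Visit Q; enqueue P, O, I, H, G, F, C, B → queue [M, K, P, O, I, H, G, F, C, B]
Visit M; enqueue R, J → queue [K, P, O, I, H, G, F, C, B, R, J]
Visit K; enqueue N, L, A → queue [P, O, I, H, G, F, C, B, R, J, N, L, A]
Visit P; enqueue D → queue [O, I, H, G, F, C, B, R, J, N, L, A, D]
Visit O → queue [I, H, G, F, C, B, R, J, N, L, A, D]
Visit I → queue [H, G, F, C, B, R, J, N, L, A, D]
Visit H → queue [G, F, C, B, R, J, N, L, A, D]
Visit G → queue [F, C, B, R, J, N, L, A, D]
Visit F → queue [C, B, R, J, N, L, A, D]
Visit C → queue [B, R, J, N, L, A, D]
Visit B → queue [R, J, N, L, A, D]
Visit R → queue [J, N, L, A, D]
Visit J → queue [N, L, A, D]
Visit N → queue [L, A, D]
Visit L → queue [A, D]
Visit A → queue [D]
Visit D → queue []

Visit order: E, Q, M, K, P, O, I, H, G, F, C, B, R, J, N, L, A, D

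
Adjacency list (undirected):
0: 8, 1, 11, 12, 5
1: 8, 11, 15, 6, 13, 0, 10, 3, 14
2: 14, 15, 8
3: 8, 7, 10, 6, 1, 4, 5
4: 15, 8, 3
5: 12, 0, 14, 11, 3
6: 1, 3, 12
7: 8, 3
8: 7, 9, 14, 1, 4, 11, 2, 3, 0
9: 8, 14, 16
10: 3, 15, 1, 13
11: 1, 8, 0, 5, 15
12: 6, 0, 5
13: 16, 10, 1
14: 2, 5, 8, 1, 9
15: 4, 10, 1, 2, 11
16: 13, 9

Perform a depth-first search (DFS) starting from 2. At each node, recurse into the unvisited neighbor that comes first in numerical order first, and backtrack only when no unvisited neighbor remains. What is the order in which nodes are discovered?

Visit 2
2 → 8
8 → 0
0 → 1
1 → 3
3 → 4
4 → 15
15 → 10
10 → 13
13 → 16
16 → 9
9 → 14
14 → 5
5 → 11
5 → 12
12 → 6
3 → 7

2 8 0 1 3 4 15 10 13 16 9 14 5 11 12 6 7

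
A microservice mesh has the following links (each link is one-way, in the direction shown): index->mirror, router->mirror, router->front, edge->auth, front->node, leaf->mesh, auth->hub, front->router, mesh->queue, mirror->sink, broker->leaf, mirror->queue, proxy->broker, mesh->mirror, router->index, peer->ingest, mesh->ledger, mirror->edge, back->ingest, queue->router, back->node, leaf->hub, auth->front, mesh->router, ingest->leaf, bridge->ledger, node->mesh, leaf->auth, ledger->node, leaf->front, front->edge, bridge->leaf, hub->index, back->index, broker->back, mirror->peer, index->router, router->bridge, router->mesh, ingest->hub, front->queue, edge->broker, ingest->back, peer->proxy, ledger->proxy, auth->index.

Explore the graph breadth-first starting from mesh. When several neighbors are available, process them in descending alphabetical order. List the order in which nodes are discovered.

mesh, router, queue, mirror, ledger, index, front, bridge, sink, peer, edge, proxy, node, leaf, ingest, broker, auth, hub, back

Visit mesh; enqueue router, queue, mirror, ledger → queue [router, queue, mirror, ledger]
Visit router; enqueue index, front, bridge → queue [queue, mirror, ledger, index, front, bridge]
Visit queue → queue [mirror, ledger, index, front, bridge]
Visit mirror; enqueue sink, peer, edge → queue [ledger, index, front, bridge, sink, peer, edge]
Visit ledger; enqueue proxy, node → queue [index, front, bridge, sink, peer, edge, proxy, node]
Visit index → queue [front, bridge, sink, peer, edge, proxy, node]
Visit front → queue [bridge, sink, peer, edge, proxy, node]
Visit bridge; enqueue leaf → queue [sink, peer, edge, proxy, node, leaf]
Visit sink → queue [peer, edge, proxy, node, leaf]
Visit peer; enqueue ingest → queue [edge, proxy, node, leaf, ingest]
Visit edge; enqueue broker, auth → queue [proxy, node, leaf, ingest, broker, auth]
Visit proxy → queue [node, leaf, ingest, broker, auth]
Visit node → queue [leaf, ingest, broker, auth]
Visit leaf; enqueue hub → queue [ingest, broker, auth, hub]
Visit ingest; enqueue back → queue [broker, auth, hub, back]
Visit broker → queue [auth, hub, back]
Visit auth → queue [hub, back]
Visit hub → queue [back]
Visit back → queue []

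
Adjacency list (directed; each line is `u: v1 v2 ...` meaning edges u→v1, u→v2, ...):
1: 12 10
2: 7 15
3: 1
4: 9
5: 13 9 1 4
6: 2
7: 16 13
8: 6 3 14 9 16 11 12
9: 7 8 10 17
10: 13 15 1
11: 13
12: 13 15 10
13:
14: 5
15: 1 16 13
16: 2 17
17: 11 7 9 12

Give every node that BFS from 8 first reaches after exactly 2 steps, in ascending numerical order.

1, 2, 5, 7, 10, 13, 15, 17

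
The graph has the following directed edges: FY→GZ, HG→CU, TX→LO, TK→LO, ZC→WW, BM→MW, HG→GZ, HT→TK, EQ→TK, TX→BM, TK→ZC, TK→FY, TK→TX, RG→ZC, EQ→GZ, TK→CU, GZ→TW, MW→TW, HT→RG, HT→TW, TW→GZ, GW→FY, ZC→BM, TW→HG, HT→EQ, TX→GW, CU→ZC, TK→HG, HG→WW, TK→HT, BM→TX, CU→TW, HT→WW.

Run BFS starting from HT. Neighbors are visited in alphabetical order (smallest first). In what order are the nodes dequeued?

Visit HT; enqueue EQ, RG, TK, TW, WW → queue [EQ, RG, TK, TW, WW]
Visit EQ; enqueue GZ → queue [RG, TK, TW, WW, GZ]
Visit RG; enqueue ZC → queue [TK, TW, WW, GZ, ZC]
Visit TK; enqueue CU, FY, HG, LO, TX → queue [TW, WW, GZ, ZC, CU, FY, HG, LO, TX]
Visit TW → queue [WW, GZ, ZC, CU, FY, HG, LO, TX]
Visit WW → queue [GZ, ZC, CU, FY, HG, LO, TX]
Visit GZ → queue [ZC, CU, FY, HG, LO, TX]
Visit ZC; enqueue BM → queue [CU, FY, HG, LO, TX, BM]
Visit CU → queue [FY, HG, LO, TX, BM]
Visit FY → queue [HG, LO, TX, BM]
Visit HG → queue [LO, TX, BM]
Visit LO → queue [TX, BM]
Visit TX; enqueue GW → queue [BM, GW]
Visit BM; enqueue MW → queue [GW, MW]
Visit GW → queue [MW]
Visit MW → queue []

HT, EQ, RG, TK, TW, WW, GZ, ZC, CU, FY, HG, LO, TX, BM, GW, MW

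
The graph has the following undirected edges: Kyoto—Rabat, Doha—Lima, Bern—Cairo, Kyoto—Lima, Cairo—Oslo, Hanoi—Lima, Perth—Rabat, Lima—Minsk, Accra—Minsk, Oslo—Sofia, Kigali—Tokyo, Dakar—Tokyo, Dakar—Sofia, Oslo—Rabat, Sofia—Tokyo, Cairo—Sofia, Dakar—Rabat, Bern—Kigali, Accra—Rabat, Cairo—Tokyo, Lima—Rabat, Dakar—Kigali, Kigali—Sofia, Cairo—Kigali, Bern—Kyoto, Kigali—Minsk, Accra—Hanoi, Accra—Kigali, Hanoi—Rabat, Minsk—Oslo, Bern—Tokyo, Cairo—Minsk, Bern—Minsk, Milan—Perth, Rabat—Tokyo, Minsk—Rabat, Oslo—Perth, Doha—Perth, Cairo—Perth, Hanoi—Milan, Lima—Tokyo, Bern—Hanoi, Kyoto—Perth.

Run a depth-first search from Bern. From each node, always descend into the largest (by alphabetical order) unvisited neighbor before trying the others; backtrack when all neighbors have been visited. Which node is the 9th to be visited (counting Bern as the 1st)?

Lima

Visit Bern
Bern → Tokyo
Tokyo → Sofia
Sofia → Oslo
Oslo → Rabat
Rabat → Perth
Perth → Milan
Milan → Hanoi
Hanoi → Lima
Lima → Minsk
Minsk → Kigali
Kigali → Dakar
Kigali → Cairo
Kigali → Accra
Lima → Kyoto
Lima → Doha

Visit order: Bern, Tokyo, Sofia, Oslo, Rabat, Perth, Milan, Hanoi, Lima, Minsk, Kigali, Dakar, Cairo, Accra, Kyoto, Doha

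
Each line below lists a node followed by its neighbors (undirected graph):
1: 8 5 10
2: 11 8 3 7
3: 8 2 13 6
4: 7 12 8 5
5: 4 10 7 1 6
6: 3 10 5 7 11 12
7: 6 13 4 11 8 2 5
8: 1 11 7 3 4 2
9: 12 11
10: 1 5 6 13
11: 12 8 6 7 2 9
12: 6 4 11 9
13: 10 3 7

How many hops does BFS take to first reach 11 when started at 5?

Level 0: 5
Level 1: 1, 4, 6, 7, 10
Level 2: 2, 3, 8, 11, 12, 13
Level 3: 9
11 first appears at level 2.

2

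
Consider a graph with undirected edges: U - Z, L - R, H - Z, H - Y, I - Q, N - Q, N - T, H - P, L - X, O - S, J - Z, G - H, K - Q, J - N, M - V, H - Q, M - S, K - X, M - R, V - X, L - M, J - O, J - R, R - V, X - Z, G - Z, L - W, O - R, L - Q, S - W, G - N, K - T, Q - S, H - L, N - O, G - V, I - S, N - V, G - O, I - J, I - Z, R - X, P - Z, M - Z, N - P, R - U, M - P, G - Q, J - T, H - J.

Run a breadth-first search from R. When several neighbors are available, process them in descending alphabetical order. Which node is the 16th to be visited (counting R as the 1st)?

Q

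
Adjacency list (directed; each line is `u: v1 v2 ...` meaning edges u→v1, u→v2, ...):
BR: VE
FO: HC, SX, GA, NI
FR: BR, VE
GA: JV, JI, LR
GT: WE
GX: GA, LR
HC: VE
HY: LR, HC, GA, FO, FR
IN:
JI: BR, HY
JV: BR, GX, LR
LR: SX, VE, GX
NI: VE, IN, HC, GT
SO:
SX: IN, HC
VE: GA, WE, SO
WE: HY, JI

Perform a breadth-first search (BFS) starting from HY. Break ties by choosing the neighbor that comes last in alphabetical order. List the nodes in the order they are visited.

Visit HY; enqueue LR, HC, GA, FR, FO → queue [LR, HC, GA, FR, FO]
Visit LR; enqueue VE, SX, GX → queue [HC, GA, FR, FO, VE, SX, GX]
Visit HC → queue [GA, FR, FO, VE, SX, GX]
Visit GA; enqueue JV, JI → queue [FR, FO, VE, SX, GX, JV, JI]
Visit FR; enqueue BR → queue [FO, VE, SX, GX, JV, JI, BR]
Visit FO; enqueue NI → queue [VE, SX, GX, JV, JI, BR, NI]
Visit VE; enqueue WE, SO → queue [SX, GX, JV, JI, BR, NI, WE, SO]
Visit SX; enqueue IN → queue [GX, JV, JI, BR, NI, WE, SO, IN]
Visit GX → queue [JV, JI, BR, NI, WE, SO, IN]
Visit JV → queue [JI, BR, NI, WE, SO, IN]
Visit JI → queue [BR, NI, WE, SO, IN]
Visit BR → queue [NI, WE, SO, IN]
Visit NI; enqueue GT → queue [WE, SO, IN, GT]
Visit WE → queue [SO, IN, GT]
Visit SO → queue [IN, GT]
Visit IN → queue [GT]
Visit GT → queue []

HY, LR, HC, GA, FR, FO, VE, SX, GX, JV, JI, BR, NI, WE, SO, IN, GT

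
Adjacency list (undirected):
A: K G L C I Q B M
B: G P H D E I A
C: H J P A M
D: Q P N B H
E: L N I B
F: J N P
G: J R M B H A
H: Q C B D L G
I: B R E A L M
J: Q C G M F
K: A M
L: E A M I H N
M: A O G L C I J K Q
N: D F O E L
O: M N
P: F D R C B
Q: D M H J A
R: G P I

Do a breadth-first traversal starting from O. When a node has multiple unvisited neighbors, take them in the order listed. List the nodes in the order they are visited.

O -> M -> N -> A -> G -> L -> C -> I -> J -> K -> Q -> D -> F -> E -> B -> R -> H -> P

Visit O; enqueue M, N → queue [M, N]
Visit M; enqueue A, G, L, C, I, J, K, Q → queue [N, A, G, L, C, I, J, K, Q]
Visit N; enqueue D, F, E → queue [A, G, L, C, I, J, K, Q, D, F, E]
Visit A; enqueue B → queue [G, L, C, I, J, K, Q, D, F, E, B]
Visit G; enqueue R, H → queue [L, C, I, J, K, Q, D, F, E, B, R, H]
Visit L → queue [C, I, J, K, Q, D, F, E, B, R, H]
Visit C; enqueue P → queue [I, J, K, Q, D, F, E, B, R, H, P]
Visit I → queue [J, K, Q, D, F, E, B, R, H, P]
Visit J → queue [K, Q, D, F, E, B, R, H, P]
Visit K → queue [Q, D, F, E, B, R, H, P]
Visit Q → queue [D, F, E, B, R, H, P]
Visit D → queue [F, E, B, R, H, P]
Visit F → queue [E, B, R, H, P]
Visit E → queue [B, R, H, P]
Visit B → queue [R, H, P]
Visit R → queue [H, P]
Visit H → queue [P]
Visit P → queue []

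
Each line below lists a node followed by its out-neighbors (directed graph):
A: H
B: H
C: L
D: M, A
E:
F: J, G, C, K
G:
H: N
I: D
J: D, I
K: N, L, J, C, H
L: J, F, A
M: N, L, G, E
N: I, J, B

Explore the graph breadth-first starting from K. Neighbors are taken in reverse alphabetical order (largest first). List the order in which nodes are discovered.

Visit K; enqueue N, L, J, H, C → queue [N, L, J, H, C]
Visit N; enqueue I, B → queue [L, J, H, C, I, B]
Visit L; enqueue F, A → queue [J, H, C, I, B, F, A]
Visit J; enqueue D → queue [H, C, I, B, F, A, D]
Visit H → queue [C, I, B, F, A, D]
Visit C → queue [I, B, F, A, D]
Visit I → queue [B, F, A, D]
Visit B → queue [F, A, D]
Visit F; enqueue G → queue [A, D, G]
Visit A → queue [D, G]
Visit D; enqueue M → queue [G, M]
Visit G → queue [M]
Visit M; enqueue E → queue [E]
Visit E → queue []

K, N, L, J, H, C, I, B, F, A, D, G, M, E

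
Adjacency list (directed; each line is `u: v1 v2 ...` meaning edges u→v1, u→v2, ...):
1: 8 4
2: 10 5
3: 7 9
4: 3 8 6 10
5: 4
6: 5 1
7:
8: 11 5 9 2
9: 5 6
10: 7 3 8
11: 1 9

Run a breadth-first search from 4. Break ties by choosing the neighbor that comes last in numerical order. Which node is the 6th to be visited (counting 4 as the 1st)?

7

Visit 4; enqueue 10, 8, 6, 3 → queue [10, 8, 6, 3]
Visit 10; enqueue 7 → queue [8, 6, 3, 7]
Visit 8; enqueue 11, 9, 5, 2 → queue [6, 3, 7, 11, 9, 5, 2]
Visit 6; enqueue 1 → queue [3, 7, 11, 9, 5, 2, 1]
Visit 3 → queue [7, 11, 9, 5, 2, 1]
Visit 7 → queue [11, 9, 5, 2, 1]
Visit 11 → queue [9, 5, 2, 1]
Visit 9 → queue [5, 2, 1]
Visit 5 → queue [2, 1]
Visit 2 → queue [1]
Visit 1 → queue []

Visit order: 4, 10, 8, 6, 3, 7, 11, 9, 5, 2, 1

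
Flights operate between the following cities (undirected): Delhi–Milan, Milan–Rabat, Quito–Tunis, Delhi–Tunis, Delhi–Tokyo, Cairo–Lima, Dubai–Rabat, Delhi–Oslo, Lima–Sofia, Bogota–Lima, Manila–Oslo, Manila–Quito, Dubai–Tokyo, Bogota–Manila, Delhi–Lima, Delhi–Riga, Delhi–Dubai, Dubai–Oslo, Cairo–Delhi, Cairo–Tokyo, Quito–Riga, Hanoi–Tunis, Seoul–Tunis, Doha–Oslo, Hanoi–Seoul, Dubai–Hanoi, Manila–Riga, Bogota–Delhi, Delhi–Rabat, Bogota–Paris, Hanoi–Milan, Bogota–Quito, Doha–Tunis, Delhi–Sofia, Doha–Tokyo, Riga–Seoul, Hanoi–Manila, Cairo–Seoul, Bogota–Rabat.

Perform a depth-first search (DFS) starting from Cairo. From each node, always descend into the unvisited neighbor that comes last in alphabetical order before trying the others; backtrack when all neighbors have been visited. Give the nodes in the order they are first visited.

Cairo, Tokyo, Dubai, Rabat, Milan, Hanoi, Tunis, Seoul, Riga, Quito, Manila, Oslo, Doha, Delhi, Sofia, Lima, Bogota, Paris

Visit Cairo
Cairo → Tokyo
Tokyo → Dubai
Dubai → Rabat
Rabat → Milan
Milan → Hanoi
Hanoi → Tunis
Tunis → Seoul
Seoul → Riga
Riga → Quito
Quito → Manila
Manila → Oslo
Oslo → Doha
Oslo → Delhi
Delhi → Sofia
Sofia → Lima
Lima → Bogota
Bogota → Paris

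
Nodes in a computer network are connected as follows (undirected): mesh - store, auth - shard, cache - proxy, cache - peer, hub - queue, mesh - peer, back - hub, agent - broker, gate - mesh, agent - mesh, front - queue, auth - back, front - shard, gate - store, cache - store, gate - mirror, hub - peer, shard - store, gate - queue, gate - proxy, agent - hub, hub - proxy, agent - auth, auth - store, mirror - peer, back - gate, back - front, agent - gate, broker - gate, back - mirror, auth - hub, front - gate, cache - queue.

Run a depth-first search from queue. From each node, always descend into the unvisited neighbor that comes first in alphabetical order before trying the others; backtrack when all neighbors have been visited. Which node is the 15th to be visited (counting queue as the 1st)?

proxy

Visit queue
queue → cache
cache → peer
peer → hub
hub → agent
agent → auth
auth → back
back → front
front → gate
gate → broker
gate → mesh
mesh → store
store → shard
gate → mirror
gate → proxy

Visit order: queue, cache, peer, hub, agent, auth, back, front, gate, broker, mesh, store, shard, mirror, proxy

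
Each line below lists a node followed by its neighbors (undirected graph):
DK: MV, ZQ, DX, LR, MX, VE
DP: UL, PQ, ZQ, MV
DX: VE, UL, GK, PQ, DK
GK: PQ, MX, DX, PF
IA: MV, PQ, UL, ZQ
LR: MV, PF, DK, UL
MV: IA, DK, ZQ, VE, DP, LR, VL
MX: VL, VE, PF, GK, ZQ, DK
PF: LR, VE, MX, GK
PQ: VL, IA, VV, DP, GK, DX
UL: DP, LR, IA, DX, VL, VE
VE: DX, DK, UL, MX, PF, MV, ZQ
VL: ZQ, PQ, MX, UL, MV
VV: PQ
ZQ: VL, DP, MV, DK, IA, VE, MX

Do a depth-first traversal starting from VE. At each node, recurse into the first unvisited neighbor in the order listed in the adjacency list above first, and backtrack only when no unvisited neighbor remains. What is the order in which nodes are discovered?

VE -> DX -> UL -> DP -> PQ -> VL -> ZQ -> MV -> IA -> DK -> LR -> PF -> MX -> GK -> VV

Visit VE
VE → DX
DX → UL
UL → DP
DP → PQ
PQ → VL
VL → ZQ
ZQ → MV
MV → IA
MV → DK
DK → LR
LR → PF
PF → MX
MX → GK
PQ → VV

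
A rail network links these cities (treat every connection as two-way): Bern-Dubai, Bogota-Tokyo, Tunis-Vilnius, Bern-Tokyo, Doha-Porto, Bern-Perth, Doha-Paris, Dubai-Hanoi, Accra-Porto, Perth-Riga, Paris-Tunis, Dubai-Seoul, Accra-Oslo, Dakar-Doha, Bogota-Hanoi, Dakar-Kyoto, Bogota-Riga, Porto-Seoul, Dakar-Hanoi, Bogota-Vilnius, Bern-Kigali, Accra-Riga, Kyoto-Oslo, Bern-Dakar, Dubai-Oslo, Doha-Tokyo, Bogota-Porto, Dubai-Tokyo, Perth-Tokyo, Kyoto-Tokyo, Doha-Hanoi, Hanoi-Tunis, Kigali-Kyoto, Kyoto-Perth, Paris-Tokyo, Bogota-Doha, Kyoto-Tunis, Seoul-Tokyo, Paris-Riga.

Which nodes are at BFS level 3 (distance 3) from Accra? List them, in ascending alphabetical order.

Bern, Dakar, Hanoi, Kigali, Tokyo, Tunis, Vilnius

Level 0: Accra
Level 1: Oslo, Porto, Riga
Level 2: Bogota, Doha, Dubai, Kyoto, Paris, Perth, Seoul
Level 3: Bern, Dakar, Hanoi, Kigali, Tokyo, Tunis, Vilnius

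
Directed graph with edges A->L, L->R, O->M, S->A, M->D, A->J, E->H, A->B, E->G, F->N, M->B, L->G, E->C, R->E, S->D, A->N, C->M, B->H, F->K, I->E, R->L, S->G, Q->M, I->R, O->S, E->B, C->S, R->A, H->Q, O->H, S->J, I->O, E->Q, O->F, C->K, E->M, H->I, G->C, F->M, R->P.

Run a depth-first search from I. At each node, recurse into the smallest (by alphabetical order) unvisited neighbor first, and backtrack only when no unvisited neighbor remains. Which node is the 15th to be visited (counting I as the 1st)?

R

Visit I
I → E
E → B
B → H
H → Q
Q → M
M → D
E → C
C → K
C → S
S → A
A → J
A → L
L → G
L → R
R → P
A → N
I → O
O → F

Visit order: I, E, B, H, Q, M, D, C, K, S, A, J, L, G, R, P, N, O, F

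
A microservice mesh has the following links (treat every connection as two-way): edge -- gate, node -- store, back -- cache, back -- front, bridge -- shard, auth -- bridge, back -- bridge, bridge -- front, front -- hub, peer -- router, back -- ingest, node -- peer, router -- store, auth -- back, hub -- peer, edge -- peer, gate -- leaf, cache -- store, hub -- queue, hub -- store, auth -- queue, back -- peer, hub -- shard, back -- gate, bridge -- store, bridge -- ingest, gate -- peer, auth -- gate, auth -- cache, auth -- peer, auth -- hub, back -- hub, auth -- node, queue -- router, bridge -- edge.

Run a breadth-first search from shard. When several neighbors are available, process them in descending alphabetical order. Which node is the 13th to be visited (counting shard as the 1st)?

Visit shard; enqueue hub, bridge → queue [hub, bridge]
Visit hub; enqueue store, queue, peer, front, back, auth → queue [bridge, store, queue, peer, front, back, auth]
Visit bridge; enqueue ingest, edge → queue [store, queue, peer, front, back, auth, ingest, edge]
Visit store; enqueue router, node, cache → queue [queue, peer, front, back, auth, ingest, edge, router, node, cache]
Visit queue → queue [peer, front, back, auth, ingest, edge, router, node, cache]
Visit peer; enqueue gate → queue [front, back, auth, ingest, edge, router, node, cache, gate]
Visit front → queue [back, auth, ingest, edge, router, node, cache, gate]
Visit back → queue [auth, ingest, edge, router, node, cache, gate]
Visit auth → queue [ingest, edge, router, node, cache, gate]
Visit ingest → queue [edge, router, node, cache, gate]
Visit edge → queue [router, node, cache, gate]
Visit router → queue [node, cache, gate]
Visit node → queue [cache, gate]
Visit cache → queue [gate]
Visit gate; enqueue leaf → queue [leaf]
Visit leaf → queue []

Visit order: shard, hub, bridge, store, queue, peer, front, back, auth, ingest, edge, router, node, cache, gate, leaf

node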